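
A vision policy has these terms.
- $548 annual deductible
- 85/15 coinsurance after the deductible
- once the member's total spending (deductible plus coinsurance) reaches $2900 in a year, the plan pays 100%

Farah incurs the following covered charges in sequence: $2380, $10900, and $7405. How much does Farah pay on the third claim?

Claim 1 ($2380): deductible takes $548, $1832 remains; coinsurance $1832 × 15% = $274.80. Member pays $822.80; OOP now $822.80.
Claim 2 ($10900): deductible already satisfied, so member's share is 15% × $10900 = $1635. Member owes $1635 (running OOP $2457.80).
Claim 3 ($7405): deductible already satisfied, so member's share is 15% × $7405 = $1110.75. OOP would hit $3568.55 > $2900, so the cap limits the member to $2900 − $2457.80 = $442.20.

$442.20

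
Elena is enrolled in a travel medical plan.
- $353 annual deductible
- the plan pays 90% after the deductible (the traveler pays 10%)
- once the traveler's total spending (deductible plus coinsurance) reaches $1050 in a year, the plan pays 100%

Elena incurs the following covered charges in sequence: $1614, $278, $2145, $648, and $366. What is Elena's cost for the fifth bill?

$36.60

Bill 1, $1614: deductible takes $353, $1261 remains; coinsurance $1261 × 10% = $126.10. Traveler owes $479.10 (running OOP $479.10).
Bill 2, $278: 10% coinsurance on $278 = $27.80. Cost to traveler: $27.80. OOP to date $506.90.
Bill 3, $2145: deductible met; 10% of $2145 = $214.50. Cost to traveler: $214.50. OOP to date $721.40.
Bill 4, $648: deductible met; 10% of $648 = $64.80. Traveler owes $64.80 (running OOP $786.20).
Bill 5, $366: deductible already satisfied, so traveler's share is 10% × $366 = $36.60. Traveler pays $36.60; OOP now $822.80.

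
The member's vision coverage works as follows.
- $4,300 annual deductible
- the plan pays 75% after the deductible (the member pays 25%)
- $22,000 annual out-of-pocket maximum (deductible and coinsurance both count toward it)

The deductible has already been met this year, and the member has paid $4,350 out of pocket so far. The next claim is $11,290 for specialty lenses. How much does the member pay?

With the deductible met, the entire $11,290 is subject to coinsurance.
25% of $11,290 = $2,822.50 falls to the member.
Cumulative spending $4,350 + $2,822.50 = $7,172.50 stays under the $22,000 maximum.

$2,822.50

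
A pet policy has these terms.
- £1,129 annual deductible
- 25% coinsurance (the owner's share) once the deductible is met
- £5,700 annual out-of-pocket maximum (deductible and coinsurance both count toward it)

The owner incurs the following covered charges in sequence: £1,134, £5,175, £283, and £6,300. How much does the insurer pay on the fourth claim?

£4,725

Bill 1, £1,134: deductible takes £1,129, £5 remains; coinsurance £5 × 25% = £1.25. Owner owes £1,130.25 (running OOP £1,130.25). Plan pays £1,134 − £1,130.25 = £3.75.
Bill 2, £5,175: deductible already satisfied, so owner's share is 25% × £5,175 = £1,293.75. Owner owes £1,293.75 (running OOP £2,424). Insurer: £5,175 − £1,293.75 = £3,881.25.
Bill 3, £283: 25% coinsurance on £283 = £70.75. Cost to owner: £70.75. OOP to date £2,494.75. Insurer: £283 − £70.75 = £212.25.
Bill 4, £6,300: deductible met; 25% of £6,300 = £1,575. Cost to owner: £1,575. OOP to date £4,069.75. Insurer: £6,300 − £1,575 = £4,725.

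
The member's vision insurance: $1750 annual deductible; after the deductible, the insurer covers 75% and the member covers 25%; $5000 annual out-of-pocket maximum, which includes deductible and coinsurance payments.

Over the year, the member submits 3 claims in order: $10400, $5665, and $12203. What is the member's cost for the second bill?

Bill 1, $10400: deductible takes $1750, $8650 remains; member's 25% is $2162.50. Member owes $3912.50 (running OOP $3912.50).
Bill 2, $5665: 25% coinsurance on $5665 = $1416.25. OOP would hit $5328.75 > $5000, so the cap limits the member to $5000 − $3912.50 = $1087.50.

$1087.50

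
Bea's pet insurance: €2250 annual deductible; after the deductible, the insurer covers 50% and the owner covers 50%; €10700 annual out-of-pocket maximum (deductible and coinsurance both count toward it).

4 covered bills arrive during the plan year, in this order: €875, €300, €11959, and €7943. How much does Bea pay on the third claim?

€6517

Bill 1, €875: entire amount goes to the deductible. Owner pays €875; OOP now €875.
Bill 2, €300: entire amount goes to the deductible. Cost to owner: €300. OOP to date €1175.
Bill 3, €11959: deductible takes €1075, €10884 remains; coinsurance €10884 × 50% = €5442. Owner pays €6517; OOP now €7692.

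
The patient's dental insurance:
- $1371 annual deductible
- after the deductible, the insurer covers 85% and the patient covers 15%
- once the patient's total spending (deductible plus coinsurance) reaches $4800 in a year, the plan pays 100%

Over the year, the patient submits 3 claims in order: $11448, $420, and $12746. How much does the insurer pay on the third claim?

$10891.55

Claim 1 — $11448: $1371 finishes the deductible; $10077 goes to coinsurance; coinsurance $10077 × 15% = $1511.55. Patient owes $2882.55 (running OOP $2882.55). Plan pays $11448 − $2882.55 = $8565.45.
Claim 2 — $420: deductible met; 15% of $420 = $63. Cost to patient: $63. OOP to date $2945.55. Insurer: $420 − $63 = $357.
Claim 3 — $12746: deductible already satisfied, so patient's share is 15% × $12746 = $1911.90. That would push OOP to $4857.45, over the $4800 cap, so patient pays $4800 − $2945.55 = $1854.45. Insurer: $12746 − $1854.45 = $10891.55.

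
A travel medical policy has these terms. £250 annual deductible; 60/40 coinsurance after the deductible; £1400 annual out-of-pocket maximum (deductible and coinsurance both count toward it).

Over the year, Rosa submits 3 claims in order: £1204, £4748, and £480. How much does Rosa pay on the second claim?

£768.40

Bill 1, £1204: £250 finishes the deductible; £954 goes to coinsurance; 40% of £954 = £381.60. Traveler owes £631.60 (running OOP £631.60).
Bill 2, £4748: 40% coinsurance on £4748 = £1899.20. Adding that to £631.60 gives £2530.80, past the £1400 cap; traveler pays only £1400 − £631.60 = £768.40.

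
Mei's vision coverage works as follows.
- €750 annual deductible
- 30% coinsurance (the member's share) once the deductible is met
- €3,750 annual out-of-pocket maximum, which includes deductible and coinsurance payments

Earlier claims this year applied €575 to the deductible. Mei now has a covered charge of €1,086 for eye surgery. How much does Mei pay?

€448.30

€575 of the €750 deductible is already met, leaving €175.
The remaining €911 (= €1,086 − €175) moves to coinsurance.
30% of €911 = €273.30 falls to the member.
So the member owes €175 + €273.30 = €448.30 before any cap.
Year-to-date out-of-pocket becomes €575 + €448.30 = €1,023.30, still under the €3,750 maximum, so no cap applies.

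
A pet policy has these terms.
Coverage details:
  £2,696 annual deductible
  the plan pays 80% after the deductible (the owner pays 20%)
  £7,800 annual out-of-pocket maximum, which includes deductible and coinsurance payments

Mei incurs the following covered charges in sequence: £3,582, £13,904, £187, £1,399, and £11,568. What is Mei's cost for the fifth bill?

Claim 1 — £3,582: £2,696 finishes the deductible; £886 goes to coinsurance; owner's 20% is £177.20. Owner owes £2,873.20 (running OOP £2,873.20).
Claim 2 — £13,904: 20% coinsurance on £13,904 = £2,780.80. Owner pays £2,780.80; OOP now £5,654.
Claim 3 — £187: deductible already satisfied, so owner's share is 20% × £187 = £37.40. Cost to owner: £37.40. OOP to date £5,691.40.
Claim 4 — £1,399: 20% coinsurance on £1,399 = £279.80. Owner owes £279.80 (running OOP £5,971.20).
Claim 5 — £11,568: 20% coinsurance on £11,568 = £2,313.60. OOP would hit £8,284.80 > £7,800, so the cap limits the owner to £7,800 − £5,971.20 = £1,828.80.

£1,828.80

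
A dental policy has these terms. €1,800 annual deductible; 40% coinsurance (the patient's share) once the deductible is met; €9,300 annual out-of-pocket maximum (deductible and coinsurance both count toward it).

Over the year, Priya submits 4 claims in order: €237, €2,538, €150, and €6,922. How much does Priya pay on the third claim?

€60

Claim 1 — €237: fully absorbed by the deductible. Cost to patient: €237. OOP to date €237.
Claim 2 — €2,538: €1,563 finishes the deductible; €975 goes to coinsurance; patient's 40% is €390. Patient pays €1,953; OOP now €2,190.
Claim 3 — €150: deductible already satisfied, so patient's share is 40% × €150 = €60. Patient owes €60 (running OOP €2,250).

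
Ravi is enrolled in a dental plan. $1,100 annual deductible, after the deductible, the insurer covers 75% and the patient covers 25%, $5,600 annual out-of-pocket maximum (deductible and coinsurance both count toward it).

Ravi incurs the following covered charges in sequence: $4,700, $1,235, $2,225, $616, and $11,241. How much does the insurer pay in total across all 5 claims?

$14,417

Claim 1 — $4,700: deductible takes $1,100, $3,600 remains; patient's 25% is $900. Patient pays $2,000; OOP now $2,000. Insurer: $4,700 − $2,000 = $2,700.
Claim 2 — $1,235: 25% coinsurance on $1,235 = $308.75. Patient owes $308.75 (running OOP $2,308.75). Plan pays $1,235 − $308.75 = $926.25.
Claim 3 — $2,225: deductible already satisfied, so patient's share is 25% × $2,225 = $556.25. Cost to patient: $556.25. OOP to date $2,865. Insurer: $2,225 − $556.25 = $1,668.75.
Claim 4 — $616: 25% coinsurance on $616 = $154. Patient pays $154; OOP now $3,019. Plan pays $616 − $154 = $462.
Claim 5 — $11,241: 25% coinsurance on $11,241 = $2,810.25. That would push OOP to $5,829.25, over the $5,600 cap, so patient pays $5,600 − $3,019 = $2,581. Plan pays $11,241 − $2,581 = $8,660.
Insurer total = bills − patient's total = $20,017 − $5,600 = $14,417.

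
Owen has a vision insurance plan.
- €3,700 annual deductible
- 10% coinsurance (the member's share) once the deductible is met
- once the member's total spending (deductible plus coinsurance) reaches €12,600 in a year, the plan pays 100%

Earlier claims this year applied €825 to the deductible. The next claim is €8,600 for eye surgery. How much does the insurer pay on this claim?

Deductible still to meet: €3,700 − €825 = €2,875.
After the €2,875 deductible portion, €8,600 − €2,875 = €5,725 is subject to coinsurance.
Coinsurance: €5,725 × 10% = €572.50.
That puts the member's cost at €2,875 + €572.50 = €3,447.50 before any cap.
Total out-of-pocket so far would be €825 + €3,447.50 = €4,272.50, below the €12,600 cap — no reduction.
Insurer pays the balance: €8,600 − €3,447.50 = €5,152.50.

€5,152.50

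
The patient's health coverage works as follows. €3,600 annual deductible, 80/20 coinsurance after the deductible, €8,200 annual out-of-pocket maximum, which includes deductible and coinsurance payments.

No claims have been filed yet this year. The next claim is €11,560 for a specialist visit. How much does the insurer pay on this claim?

The full €3,600 deductible is still open; €3,600 of this bill applies to it.
The remaining €7,960 (= €11,560 − €3,600) moves to coinsurance.
20% of €7,960 = €1,592 falls to the patient.
That puts the patient's cost at €3,600 + €1,592 = €5,192 before any cap.
Year-to-date out-of-pocket becomes €0 + €5,192 = €5,192, still under the €8,200 maximum, so no cap applies.
Insurer pays the balance: €11,560 − €5,192 = €6,368.

€6,368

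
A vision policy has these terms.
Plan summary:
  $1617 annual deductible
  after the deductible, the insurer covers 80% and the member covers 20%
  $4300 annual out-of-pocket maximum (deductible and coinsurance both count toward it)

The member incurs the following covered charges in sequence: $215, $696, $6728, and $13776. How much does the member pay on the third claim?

$1910.40

Bill 1, $215: entire amount goes to the deductible. Cost to member: $215. OOP to date $215.
Bill 2, $696: all of it applies to the deductible. Member owes $696 (running OOP $911).
Bill 3, $6728: $706 to deductible, leaving $6022; member's 20% is $1204.40. Member pays $1910.40; OOP now $2821.40.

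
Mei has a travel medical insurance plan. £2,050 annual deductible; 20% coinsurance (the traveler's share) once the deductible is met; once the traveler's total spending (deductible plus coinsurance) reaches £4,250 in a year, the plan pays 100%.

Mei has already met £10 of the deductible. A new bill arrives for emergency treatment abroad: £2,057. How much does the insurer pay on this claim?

£10 of the £2,050 deductible is already met, leaving £2,040.
After the £2,040 deductible portion, £2,057 − £2,040 = £17 is subject to coinsurance.
20% of £17 = £3.40 falls to the traveler.
That puts the traveler's cost at £2,040 + £3.40 = £2,043.40 before any cap.
Cumulative spending £10 + £2,043.40 = £2,053.40 stays under the £4,250 maximum.
The plan picks up £2,057 − £2,043.40 = £13.60.

£13.60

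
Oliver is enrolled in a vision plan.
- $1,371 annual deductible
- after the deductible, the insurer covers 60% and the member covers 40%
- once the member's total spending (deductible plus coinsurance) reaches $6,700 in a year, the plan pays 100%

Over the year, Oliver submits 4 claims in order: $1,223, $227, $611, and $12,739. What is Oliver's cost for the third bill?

Claim 1 — $1,223: entire amount goes to the deductible. Member owes $1,223 (running OOP $1,223).
Claim 2 — $227: $148 to deductible, leaving $79; coinsurance $79 × 40% = $31.60. Member pays $179.60; OOP now $1,402.60.
Claim 3 — $611: 40% coinsurance on $611 = $244.40. Member owes $244.40 (running OOP $1,647).

$244.40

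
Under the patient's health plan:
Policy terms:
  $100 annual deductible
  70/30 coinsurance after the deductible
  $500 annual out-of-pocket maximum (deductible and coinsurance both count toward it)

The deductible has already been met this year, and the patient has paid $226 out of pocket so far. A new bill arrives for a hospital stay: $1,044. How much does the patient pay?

$274

The deductible is already satisfied, so the full bill goes to coinsurance.
Patient's 30% share of $1,044 is $313.20.
That would bring total out-of-pocket to $539.20, past the $500 cap. The patient is capped at $500 − $226 = $274 on this claim.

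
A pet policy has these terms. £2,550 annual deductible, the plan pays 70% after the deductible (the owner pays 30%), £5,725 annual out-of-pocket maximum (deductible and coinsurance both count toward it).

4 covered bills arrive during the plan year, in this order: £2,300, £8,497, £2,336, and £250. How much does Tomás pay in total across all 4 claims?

Bill 1, £2,300: fully absorbed by the deductible. Cost to owner: £2,300. OOP to date £2,300.
Bill 2, £8,497: £250 to deductible, leaving £8,247; 30% of £8,247 = £2,474.10. Owner owes £2,724.10 (running OOP £5,024.10).
Bill 3, £2,336: 30% coinsurance on £2,336 = £700.80. Owner owes £700.80 (running OOP £5,724.90).
Bill 4, £250: deductible met; 30% of £250 = £75. OOP would hit £5,799.90 > £5,725, so the cap limits the owner to £5,725 − £5,724.90 = £0.10.
Total paid by the owner: £2,300 + £2,724.10 + £700.80 + £0.10 = £5,725.

£5,725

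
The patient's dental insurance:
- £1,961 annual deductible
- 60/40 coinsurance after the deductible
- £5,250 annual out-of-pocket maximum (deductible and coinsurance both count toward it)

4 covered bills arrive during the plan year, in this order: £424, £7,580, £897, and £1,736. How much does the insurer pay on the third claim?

#1 (£424): entire amount goes to the deductible. Patient pays £424; OOP now £424. Insurer: £424 − £424 = £0.
#2 (£7,580): deductible takes £1,537, £6,043 remains; 40% of £6,043 = £2,417.20. Cost to patient: £3,954.20. OOP to date £4,378.20. Insurer: £7,580 − £3,954.20 = £3,625.80.
#3 (£897): deductible already satisfied, so patient's share is 40% × £897 = £358.80. Patient owes £358.80 (running OOP £4,737). Plan pays £897 − £358.80 = £538.20.

£538.20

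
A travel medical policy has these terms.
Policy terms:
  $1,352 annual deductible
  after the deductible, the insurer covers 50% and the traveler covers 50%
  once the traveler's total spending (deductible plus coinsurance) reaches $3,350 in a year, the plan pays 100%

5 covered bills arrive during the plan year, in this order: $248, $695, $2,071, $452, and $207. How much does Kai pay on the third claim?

$1,240

Bill 1, $248: entire amount goes to the deductible. Traveler pays $248; OOP now $248.
Bill 2, $695: all of it applies to the deductible. Traveler pays $695; OOP now $943.
Bill 3, $2,071: deductible takes $409, $1,662 remains; 50% of $1,662 = $831. Traveler owes $1,240 (running OOP $2,183).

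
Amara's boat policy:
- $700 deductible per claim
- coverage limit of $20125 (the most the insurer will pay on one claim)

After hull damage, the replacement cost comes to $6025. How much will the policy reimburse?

After the deductible, $6025 − $700 = $5325 remains.
$5325 ≤ $20125, so the limit doesn't bind; insurer pays $5325.

$5325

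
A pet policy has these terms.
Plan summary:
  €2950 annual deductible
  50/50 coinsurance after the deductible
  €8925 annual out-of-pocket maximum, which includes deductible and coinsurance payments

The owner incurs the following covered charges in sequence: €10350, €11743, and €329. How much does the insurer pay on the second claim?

Bill 1, €10350: €2950 finishes the deductible; €7400 goes to coinsurance; owner's 50% is €3700. Owner pays €6650; OOP now €6650. Plan pays €10350 − €6650 = €3700.
Bill 2, €11743: deductible met; 50% of €11743 = €5871.50. Adding that to €6650 gives €12521.50, past the €8925 cap; owner pays only €8925 − €6650 = €2275. Plan pays €11743 − €2275 = €9468.

€9468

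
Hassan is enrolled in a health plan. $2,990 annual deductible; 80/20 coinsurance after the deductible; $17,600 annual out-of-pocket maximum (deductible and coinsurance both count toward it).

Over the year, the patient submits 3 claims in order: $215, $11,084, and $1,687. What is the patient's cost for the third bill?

Claim 1 ($215): entire amount goes to the deductible. Cost to patient: $215. OOP to date $215.
Claim 2 ($11,084): $2,775 finishes the deductible; $8,309 goes to coinsurance; patient's 20% is $1,661.80. Patient pays $4,436.80; OOP now $4,651.80.
Claim 3 ($1,687): deductible met; 20% of $1,687 = $337.40. Cost to patient: $337.40. OOP to date $4,989.20.

$337.40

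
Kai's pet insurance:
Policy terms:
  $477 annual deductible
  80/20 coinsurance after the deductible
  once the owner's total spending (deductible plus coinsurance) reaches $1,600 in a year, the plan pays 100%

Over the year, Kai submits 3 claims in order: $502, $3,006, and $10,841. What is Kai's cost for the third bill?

Bill 1, $502: $477 to deductible, leaving $25; 20% of $25 = $5. Owner pays $482; OOP now $482.
Bill 2, $3,006: 20% coinsurance on $3,006 = $601.20. Owner pays $601.20; OOP now $1,083.20.
Bill 3, $10,841: 20% coinsurance on $10,841 = $2,168.20. Adding that to $1,083.20 gives $3,251.40, past the $1,600 cap; owner pays only $1,600 − $1,083.20 = $516.80.

$516.80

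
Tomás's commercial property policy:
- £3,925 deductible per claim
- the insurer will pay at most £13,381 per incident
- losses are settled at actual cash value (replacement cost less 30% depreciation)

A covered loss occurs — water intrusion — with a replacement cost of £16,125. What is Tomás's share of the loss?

Depreciate 30%: the covered value is £16,125 × 0.7 = £11,287.50.
Less the £3,925 deductible: £11,287.50 − £3,925 = £7,362.50.
£7,362.50 is within the £13,381 limit, so the insurer pays £7,362.50.
Out of pocket: £16,125 − £7,362.50 = £8,762.50.

£8,762.50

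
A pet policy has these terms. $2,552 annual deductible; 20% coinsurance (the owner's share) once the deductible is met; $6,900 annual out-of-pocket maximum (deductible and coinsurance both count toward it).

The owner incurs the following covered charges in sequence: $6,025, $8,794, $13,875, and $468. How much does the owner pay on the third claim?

$1,894.60

#1 ($6,025): $2,552 finishes the deductible; $3,473 goes to coinsurance; owner's 20% is $694.60. Cost to owner: $3,246.60. OOP to date $3,246.60.
#2 ($8,794): deductible already satisfied, so owner's share is 20% × $8,794 = $1,758.80. Cost to owner: $1,758.80. OOP to date $5,005.40.
#3 ($13,875): 20% coinsurance on $13,875 = $2,775. Adding that to $5,005.40 gives $7,780.40, past the $6,900 cap; owner pays only $6,900 − $5,005.40 = $1,894.60.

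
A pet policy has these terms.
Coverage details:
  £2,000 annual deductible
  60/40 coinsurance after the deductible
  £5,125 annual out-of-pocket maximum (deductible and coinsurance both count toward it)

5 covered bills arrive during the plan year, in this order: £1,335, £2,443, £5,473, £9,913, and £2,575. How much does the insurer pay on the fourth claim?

Claim 1 (£1,335): all of it applies to the deductible. Owner pays £1,335; OOP now £1,335. Plan pays £1,335 − £1,335 = £0.
Claim 2 (£2,443): £665 to deductible, leaving £1,778; 40% of £1,778 = £711.20. Cost to owner: £1,376.20. OOP to date £2,711.20. Plan pays £2,443 − £1,376.20 = £1,066.80.
Claim 3 (£5,473): 40% coinsurance on £5,473 = £2,189.20. Cost to owner: £2,189.20. OOP to date £4,900.40. Insurer: £5,473 − £2,189.20 = £3,283.80.
Claim 4 (£9,913): deductible already satisfied, so owner's share is 40% × £9,913 = £3,965.20. OOP would hit £8,865.60 > £5,125, so the cap limits the owner to £5,125 − £4,900.40 = £224.60. Insurer: £9,913 − £224.60 = £9,688.40.

£9,688.40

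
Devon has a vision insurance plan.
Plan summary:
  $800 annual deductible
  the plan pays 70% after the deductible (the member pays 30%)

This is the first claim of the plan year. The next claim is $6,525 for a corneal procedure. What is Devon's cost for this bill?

$2,517.50

The full $800 deductible is still open; $800 of this bill applies to it.
That leaves $6,525 − $800 = $5,725 for coinsurance.
Coinsurance: $5,725 × 30% = $1,717.50.
Member responsibility: $800 + $1,717.50 = $2,517.50.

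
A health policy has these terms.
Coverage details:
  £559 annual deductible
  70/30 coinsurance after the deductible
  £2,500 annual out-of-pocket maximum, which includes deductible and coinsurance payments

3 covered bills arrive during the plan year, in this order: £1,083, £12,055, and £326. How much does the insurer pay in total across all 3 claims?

Bill 1, £1,083: deductible takes £559, £524 remains; coinsurance £524 × 30% = £157.20. Patient owes £716.20 (running OOP £716.20). Insurer: £1,083 − £716.20 = £366.80.
Bill 2, £12,055: 30% coinsurance on £12,055 = £3,616.50. That would push OOP to £4,332.70, over the £2,500 cap, so patient pays £2,500 − £716.20 = £1,783.80. Plan pays £12,055 − £1,783.80 = £10,271.20.
Bill 3, £326: deductible met; 30% of £326 = £97.80. That would push OOP to £2,597.80, over the £2,500 cap, so patient pays £2,500 − £2,500 = £0. Insurer: £326 − £0 = £326.
Insurer total = bills − patient's total = £13,464 − £2,500 = £10,964.

£10,964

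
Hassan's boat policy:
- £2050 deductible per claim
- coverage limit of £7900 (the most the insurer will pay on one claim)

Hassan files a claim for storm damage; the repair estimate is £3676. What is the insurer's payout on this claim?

£1626

Subtract the deductible: £3676 − £2050 = £1626.
£1626 is within the £7900 limit, so the insurer pays £1626.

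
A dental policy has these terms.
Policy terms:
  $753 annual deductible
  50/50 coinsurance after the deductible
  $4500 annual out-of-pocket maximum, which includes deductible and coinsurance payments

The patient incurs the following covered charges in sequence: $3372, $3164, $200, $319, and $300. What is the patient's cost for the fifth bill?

$150

Claim 1 ($3372): $753 finishes the deductible; $2619 goes to coinsurance; 50% of $2619 = $1309.50. Patient pays $2062.50; OOP now $2062.50.
Claim 2 ($3164): deductible met; 50% of $3164 = $1582. Cost to patient: $1582. OOP to date $3644.50.
Claim 3 ($200): deductible met; 50% of $200 = $100. Cost to patient: $100. OOP to date $3744.50.
Claim 4 ($319): deductible already satisfied, so patient's share is 50% × $319 = $159.50. Patient owes $159.50 (running OOP $3904).
Claim 5 ($300): 50% coinsurance on $300 = $150. Patient owes $150 (running OOP $4054).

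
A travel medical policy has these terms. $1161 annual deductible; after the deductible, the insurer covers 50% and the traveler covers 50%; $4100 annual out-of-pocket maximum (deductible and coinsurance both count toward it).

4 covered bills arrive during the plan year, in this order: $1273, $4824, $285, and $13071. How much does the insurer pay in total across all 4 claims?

#1 ($1273): $1161 finishes the deductible; $112 goes to coinsurance; traveler's 50% is $56. Cost to traveler: $1217. OOP to date $1217. Plan pays $1273 − $1217 = $56.
#2 ($4824): 50% coinsurance on $4824 = $2412. Traveler pays $2412; OOP now $3629. Insurer: $4824 − $2412 = $2412.
#3 ($285): deductible already satisfied, so traveler's share is 50% × $285 = $142.50. Cost to traveler: $142.50. OOP to date $3771.50. Plan pays $285 − $142.50 = $142.50.
#4 ($13071): deductible met; 50% of $13071 = $6535.50. OOP would hit $10307 > $4100, so the cap limits the traveler to $4100 − $3771.50 = $328.50. Insurer: $13071 − $328.50 = $12742.50.
Insurer total: $56 + $2412 + $142.50 + $12742.50 = $15353.

$15353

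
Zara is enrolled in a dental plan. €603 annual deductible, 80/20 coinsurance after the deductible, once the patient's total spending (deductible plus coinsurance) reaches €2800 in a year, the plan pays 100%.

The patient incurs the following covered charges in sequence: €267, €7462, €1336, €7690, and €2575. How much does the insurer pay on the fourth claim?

€7185.40

#1 (€267): all of it applies to the deductible. Patient pays €267; OOP now €267. Plan pays €267 − €267 = €0.
#2 (€7462): €336 to deductible, leaving €7126; patient's 20% is €1425.20. Patient pays €1761.20; OOP now €2028.20. Insurer: €7462 − €1761.20 = €5700.80.
#3 (€1336): deductible already satisfied, so patient's share is 20% × €1336 = €267.20. Patient pays €267.20; OOP now €2295.40. Plan pays €1336 − €267.20 = €1068.80.
#4 (€7690): deductible already satisfied, so patient's share is 20% × €7690 = €1538. That would push OOP to €3833.40, over the €2800 cap, so patient pays €2800 − €2295.40 = €504.60. Insurer: €7690 − €504.60 = €7185.40.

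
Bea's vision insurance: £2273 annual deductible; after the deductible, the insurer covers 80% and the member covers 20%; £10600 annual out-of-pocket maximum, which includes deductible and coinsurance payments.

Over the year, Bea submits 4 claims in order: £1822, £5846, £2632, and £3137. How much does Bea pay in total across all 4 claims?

£4505.80

#1 (£1822): all of it applies to the deductible. Cost to member: £1822. OOP to date £1822.
#2 (£5846): £451 to deductible, leaving £5395; 20% of £5395 = £1079. Member owes £1530 (running OOP £3352).
#3 (£2632): deductible met; 20% of £2632 = £526.40. Cost to member: £526.40. OOP to date £3878.40.
#4 (£3137): deductible already satisfied, so member's share is 20% × £3137 = £627.40. Cost to member: £627.40. OOP to date £4505.80.
Summing the member's payments: £1822 + £1530 + £526.40 + £627.40 = £4505.80.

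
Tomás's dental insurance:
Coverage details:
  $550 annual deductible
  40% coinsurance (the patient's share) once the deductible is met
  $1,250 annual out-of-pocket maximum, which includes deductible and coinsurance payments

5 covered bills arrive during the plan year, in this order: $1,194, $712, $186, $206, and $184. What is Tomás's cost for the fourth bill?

#1 ($1,194): deductible takes $550, $644 remains; coinsurance $644 × 40% = $257.60. Cost to patient: $807.60. OOP to date $807.60.
#2 ($712): 40% coinsurance on $712 = $284.80. Patient pays $284.80; OOP now $1,092.40.
#3 ($186): deductible already satisfied, so patient's share is 40% × $186 = $74.40. Patient owes $74.40 (running OOP $1,166.80).
#4 ($206): 40% coinsurance on $206 = $82.40. Patient owes $82.40 (running OOP $1,249.20).

$82.40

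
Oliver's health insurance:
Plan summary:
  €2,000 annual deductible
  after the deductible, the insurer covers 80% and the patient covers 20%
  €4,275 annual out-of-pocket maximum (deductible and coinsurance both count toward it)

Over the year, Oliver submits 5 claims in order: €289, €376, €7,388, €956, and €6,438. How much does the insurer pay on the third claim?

Bill 1, €289: entire amount goes to the deductible. Patient pays €289; OOP now €289. Plan pays €289 − €289 = €0.
Bill 2, €376: all of it applies to the deductible. Patient owes €376 (running OOP €665). Plan pays €376 − €376 = €0.
Bill 3, €7,388: €1,335 finishes the deductible; €6,053 goes to coinsurance; coinsurance €6,053 × 20% = €1,210.60. Patient owes €2,545.60 (running OOP €3,210.60). Insurer: €7,388 − €2,545.60 = €4,842.40.

€4,842.40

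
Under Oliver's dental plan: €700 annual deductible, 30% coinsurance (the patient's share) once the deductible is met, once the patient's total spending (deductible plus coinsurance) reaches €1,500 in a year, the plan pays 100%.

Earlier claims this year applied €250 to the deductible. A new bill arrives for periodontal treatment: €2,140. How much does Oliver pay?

€957

€250 of the €700 deductible is already met, leaving €450.
The remaining €1,690 (= €2,140 − €450) moves to coinsurance.
Patient's 30% share of €1,690 is €507.
Patient responsibility before any cap: €450 + €507 = €957.
Total out-of-pocket so far would be €250 + €957 = €1,207, below the €1,500 cap — no reduction.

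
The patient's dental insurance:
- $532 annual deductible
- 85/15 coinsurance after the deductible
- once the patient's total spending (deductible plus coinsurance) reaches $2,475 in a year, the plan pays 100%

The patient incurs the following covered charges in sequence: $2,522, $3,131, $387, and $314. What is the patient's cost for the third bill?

$58.05

Claim 1 ($2,522): $532 to deductible, leaving $1,990; patient's 15% is $298.50. Cost to patient: $830.50. OOP to date $830.50.
Claim 2 ($3,131): deductible already satisfied, so patient's share is 15% × $3,131 = $469.65. Patient pays $469.65; OOP now $1,300.15.
Claim 3 ($387): 15% coinsurance on $387 = $58.05. Cost to patient: $58.05. OOP to date $1,358.20.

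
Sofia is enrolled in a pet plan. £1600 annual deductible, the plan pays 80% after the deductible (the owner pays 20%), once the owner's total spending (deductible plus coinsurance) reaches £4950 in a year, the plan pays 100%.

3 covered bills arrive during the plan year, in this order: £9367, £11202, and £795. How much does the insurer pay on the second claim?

Claim 1 (£9367): deductible takes £1600, £7767 remains; 20% of £7767 = £1553.40. Owner owes £3153.40 (running OOP £3153.40). Plan pays £9367 − £3153.40 = £6213.60.
Claim 2 (£11202): deductible met; 20% of £11202 = £2240.40. That would push OOP to £5393.80, over the £4950 cap, so owner pays £4950 − £3153.40 = £1796.60. Plan pays £11202 − £1796.60 = £9405.40.

£9405.40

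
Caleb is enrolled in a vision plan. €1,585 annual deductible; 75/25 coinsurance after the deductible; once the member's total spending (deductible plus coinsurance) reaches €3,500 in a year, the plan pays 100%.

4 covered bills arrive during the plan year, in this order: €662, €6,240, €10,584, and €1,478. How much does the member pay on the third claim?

€585.75

Bill 1, €662: fully absorbed by the deductible. Member pays €662; OOP now €662.
Bill 2, €6,240: €923 finishes the deductible; €5,317 goes to coinsurance; coinsurance €5,317 × 25% = €1,329.25. Member pays €2,252.25; OOP now €2,914.25.
Bill 3, €10,584: deductible already satisfied, so member's share is 25% × €10,584 = €2,646. That would push OOP to €5,560.25, over the €3,500 cap, so member pays €3,500 − €2,914.25 = €585.75.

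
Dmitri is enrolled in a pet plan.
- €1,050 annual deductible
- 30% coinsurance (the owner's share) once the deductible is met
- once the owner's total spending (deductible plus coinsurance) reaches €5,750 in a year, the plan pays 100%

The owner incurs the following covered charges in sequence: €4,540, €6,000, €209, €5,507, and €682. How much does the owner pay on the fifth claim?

Claim 1 — €4,540: €1,050 finishes the deductible; €3,490 goes to coinsurance; owner's 30% is €1,047. Cost to owner: €2,097. OOP to date €2,097.
Claim 2 — €6,000: deductible met; 30% of €6,000 = €1,800. Cost to owner: €1,800. OOP to date €3,897.
Claim 3 — €209: 30% coinsurance on €209 = €62.70. Owner owes €62.70 (running OOP €3,959.70).
Claim 4 — €5,507: deductible already satisfied, so owner's share is 30% × €5,507 = €1,652.10. Owner pays €1,652.10; OOP now €5,611.80.
Claim 5 — €682: 30% coinsurance on €682 = €204.60. OOP would hit €5,816.40 > €5,750, so the cap limits the owner to €5,750 − €5,611.80 = €138.20.

€138.20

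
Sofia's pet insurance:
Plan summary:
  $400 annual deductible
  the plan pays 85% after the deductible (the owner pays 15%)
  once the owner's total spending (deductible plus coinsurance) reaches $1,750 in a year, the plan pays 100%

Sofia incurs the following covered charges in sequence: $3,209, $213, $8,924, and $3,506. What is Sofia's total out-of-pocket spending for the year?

#1 ($3,209): $400 finishes the deductible; $2,809 goes to coinsurance; owner's 15% is $421.35. Cost to owner: $821.35. OOP to date $821.35.
#2 ($213): deductible already satisfied, so owner's share is 15% × $213 = $31.95. Owner owes $31.95 (running OOP $853.30).
#3 ($8,924): 15% coinsurance on $8,924 = $1,338.60. OOP would hit $2,191.90 > $1,750, so the cap limits the owner to $1,750 − $853.30 = $896.70.
#4 ($3,506): deductible already satisfied, so owner's share is 15% × $3,506 = $525.90. Adding that to $1,750 gives $2,275.90, past the $1,750 cap; owner pays only $1,750 − $1,750 = $0.
Total paid by the owner: $821.35 + $31.95 + $896.70 + $0 = $1,750.

$1,750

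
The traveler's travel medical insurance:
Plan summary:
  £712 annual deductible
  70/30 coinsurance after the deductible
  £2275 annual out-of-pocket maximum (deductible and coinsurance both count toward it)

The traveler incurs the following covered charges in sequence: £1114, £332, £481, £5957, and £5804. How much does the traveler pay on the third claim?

#1 (£1114): £712 to deductible, leaving £402; traveler's 30% is £120.60. Cost to traveler: £832.60. OOP to date £832.60.
#2 (£332): deductible already satisfied, so traveler's share is 30% × £332 = £99.60. Traveler owes £99.60 (running OOP £932.20).
#3 (£481): deductible already satisfied, so traveler's share is 30% × £481 = £144.30. Cost to traveler: £144.30. OOP to date £1076.50.

£144.30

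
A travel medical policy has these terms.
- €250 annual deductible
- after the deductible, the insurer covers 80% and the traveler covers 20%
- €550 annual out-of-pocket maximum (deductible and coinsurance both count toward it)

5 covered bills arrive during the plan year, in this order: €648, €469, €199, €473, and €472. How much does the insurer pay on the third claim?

Claim 1 — €648: €250 finishes the deductible; €398 goes to coinsurance; traveler's 20% is €79.60. Traveler pays €329.60; OOP now €329.60. Insurer: €648 − €329.60 = €318.40.
Claim 2 — €469: deductible already satisfied, so traveler's share is 20% × €469 = €93.80. Cost to traveler: €93.80. OOP to date €423.40. Plan pays €469 − €93.80 = €375.20.
Claim 3 — €199: deductible met; 20% of €199 = €39.80. Traveler owes €39.80 (running OOP €463.20). Insurer: €199 − €39.80 = €159.20.

€159.20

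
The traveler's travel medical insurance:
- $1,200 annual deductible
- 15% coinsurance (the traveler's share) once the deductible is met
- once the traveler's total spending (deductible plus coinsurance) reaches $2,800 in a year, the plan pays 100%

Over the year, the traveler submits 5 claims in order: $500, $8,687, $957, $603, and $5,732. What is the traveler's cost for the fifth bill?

#1 ($500): entire amount goes to the deductible. Traveler owes $500 (running OOP $500).
#2 ($8,687): $700 finishes the deductible; $7,987 goes to coinsurance; 15% of $7,987 = $1,198.05. Traveler pays $1,898.05; OOP now $2,398.05.
#3 ($957): deductible already satisfied, so traveler's share is 15% × $957 = $143.55. Traveler owes $143.55 (running OOP $2,541.60).
#4 ($603): 15% coinsurance on $603 = $90.45. Traveler owes $90.45 (running OOP $2,632.05).
#5 ($5,732): deductible already satisfied, so traveler's share is 15% × $5,732 = $859.80. Adding that to $2,632.05 gives $3,491.85, past the $2,800 cap; traveler pays only $2,800 − $2,632.05 = $167.95.

$167.95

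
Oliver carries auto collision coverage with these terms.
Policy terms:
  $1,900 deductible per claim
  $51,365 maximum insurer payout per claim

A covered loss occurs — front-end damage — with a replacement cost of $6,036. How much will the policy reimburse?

$4,136

Subtract the deductible: $6,036 − $1,900 = $4,136.
That's under the $51,365 cap, so the insurer reimburses the full $4,136.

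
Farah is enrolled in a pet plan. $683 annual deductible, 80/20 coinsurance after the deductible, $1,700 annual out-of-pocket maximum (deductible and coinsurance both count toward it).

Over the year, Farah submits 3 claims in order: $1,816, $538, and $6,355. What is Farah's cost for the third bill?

$682.80

Claim 1 ($1,816): $683 finishes the deductible; $1,133 goes to coinsurance; coinsurance $1,133 × 20% = $226.60. Cost to owner: $909.60. OOP to date $909.60.
Claim 2 ($538): deductible already satisfied, so owner's share is 20% × $538 = $107.60. Owner owes $107.60 (running OOP $1,017.20).
Claim 3 ($6,355): deductible met; 20% of $6,355 = $1,271. Adding that to $1,017.20 gives $2,288.20, past the $1,700 cap; owner pays only $1,700 − $1,017.20 = $682.80.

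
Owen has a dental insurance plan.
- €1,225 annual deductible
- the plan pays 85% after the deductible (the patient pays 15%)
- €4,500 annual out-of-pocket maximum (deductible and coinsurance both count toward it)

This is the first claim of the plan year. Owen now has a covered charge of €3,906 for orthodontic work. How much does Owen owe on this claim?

Deductible not yet touched, so the first €1,225 of the bill goes to the deductible.
That leaves €3,906 − €1,225 = €2,681 for coinsurance.
15% of €2,681 = €402.15 falls to the patient.
Patient responsibility before any cap: €1,225 + €402.15 = €1,627.15.
Total out-of-pocket so far would be €0 + €1,627.15 = €1,627.15, below the €4,500 cap — no reduction.

€1,627.15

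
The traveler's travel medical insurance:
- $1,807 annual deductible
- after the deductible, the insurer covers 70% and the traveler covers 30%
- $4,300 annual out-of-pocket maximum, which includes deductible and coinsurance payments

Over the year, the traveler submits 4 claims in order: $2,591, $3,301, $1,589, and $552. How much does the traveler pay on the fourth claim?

$165.60

#1 ($2,591): $1,807 to deductible, leaving $784; 30% of $784 = $235.20. Traveler owes $2,042.20 (running OOP $2,042.20).
#2 ($3,301): deductible already satisfied, so traveler's share is 30% × $3,301 = $990.30. Traveler owes $990.30 (running OOP $3,032.50).
#3 ($1,589): deductible already satisfied, so traveler's share is 30% × $1,589 = $476.70. Cost to traveler: $476.70. OOP to date $3,509.20.
#4 ($552): deductible met; 30% of $552 = $165.60. Cost to traveler: $165.60. OOP to date $3,674.80.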